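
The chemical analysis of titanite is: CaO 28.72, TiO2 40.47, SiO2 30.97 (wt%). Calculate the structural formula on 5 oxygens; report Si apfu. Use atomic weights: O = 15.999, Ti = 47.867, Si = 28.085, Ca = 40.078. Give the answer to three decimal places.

28.72 wt% CaO ÷ 56.077 g/mol = 0.51215 mol, giving 0.51215 Ca and 0.51215 O.
40.47 wt% TiO2 ÷ 79.865 g/mol = 0.50673 mol, giving 0.50673 Ti and 1.01346 O.
30.97 wt% SiO2 ÷ 60.083 g/mol = 0.51545 mol, giving 0.51545 Si and 1.03090 O.
Oxygen sums to 2.55651; scaling by 5/2.55651 = 1.95579 puts the formula on 5 O.
Si: 0.51545 × 1.95579 = 1.008 atoms per formula unit.

1.008 Si apfu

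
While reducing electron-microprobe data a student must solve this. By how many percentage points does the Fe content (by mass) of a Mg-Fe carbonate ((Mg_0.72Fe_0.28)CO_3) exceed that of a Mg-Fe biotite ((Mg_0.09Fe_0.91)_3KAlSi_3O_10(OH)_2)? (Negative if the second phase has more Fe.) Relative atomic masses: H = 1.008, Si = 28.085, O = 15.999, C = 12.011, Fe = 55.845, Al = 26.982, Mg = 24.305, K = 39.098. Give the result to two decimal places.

First mineral: 15.637 g Fe in 93.144 g formula = 16.79 wt% Fe.
Second mineral: 152.457 g Fe in 503.358 g formula = 30.29 wt% Fe.
16.79% − 30.29% gives a difference of -13.50 percentage points.

-13.50 percentage points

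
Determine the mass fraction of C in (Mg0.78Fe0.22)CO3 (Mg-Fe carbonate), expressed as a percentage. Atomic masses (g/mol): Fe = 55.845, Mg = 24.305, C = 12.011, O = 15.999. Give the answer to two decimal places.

M((Mg0.78Fe0.22)CO3) = 91.252 g/mol.
C contributes 1 × 12.011 = 12.011 g per mole.
12.011/91.252 = 0.1316 → 13.16%.

13.16 weight percent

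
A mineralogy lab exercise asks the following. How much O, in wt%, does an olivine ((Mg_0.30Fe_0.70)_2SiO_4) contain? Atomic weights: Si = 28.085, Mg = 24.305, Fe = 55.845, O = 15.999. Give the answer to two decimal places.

M((Mg_0.30Fe_0.70)_2SiO_4) = 184.847 g/mol.
O contributes 4 × 15.999 = 63.996 g per mole.
63.996/184.847 = 0.3462 → 34.62%.

34.62 wt%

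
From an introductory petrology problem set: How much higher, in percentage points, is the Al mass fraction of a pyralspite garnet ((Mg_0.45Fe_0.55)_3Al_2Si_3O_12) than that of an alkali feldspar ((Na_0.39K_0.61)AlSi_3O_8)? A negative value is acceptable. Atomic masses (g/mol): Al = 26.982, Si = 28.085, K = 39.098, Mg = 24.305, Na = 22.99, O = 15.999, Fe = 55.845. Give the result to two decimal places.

M((Mg_0.45Fe_0.55)_3Al_2Si_3O_12) = 455.163 g/mol, so wt% Al = 53.964/455.163 × 100 = 11.86%.
M((Na_0.39K_0.61)AlSi_3O_8) = 272.045 g/mol, so wt% Al = 26.982/272.045 × 100 = 9.92%.
11.86 − 9.92 = 1.94 pp.

1.94 percentage points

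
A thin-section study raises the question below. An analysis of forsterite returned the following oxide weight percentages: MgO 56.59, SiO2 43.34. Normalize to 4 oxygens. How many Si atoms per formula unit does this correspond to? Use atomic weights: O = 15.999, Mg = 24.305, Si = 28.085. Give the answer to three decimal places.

1.014 Si apfu

56.59 wt% MgO ÷ 40.304 g/mol = 1.40408 mol, giving 1.40408 Mg and 1.40408 O.
43.34 wt% SiO2 ÷ 60.083 g/mol = 0.72134 mol, giving 0.72134 Si and 1.44268 O.
Oxygen sums to 2.84676; scaling by 4/2.84676 = 1.40511 puts the formula on 4 O.
Si: 0.72134 × 1.40511 = 1.014 atoms per formula unit.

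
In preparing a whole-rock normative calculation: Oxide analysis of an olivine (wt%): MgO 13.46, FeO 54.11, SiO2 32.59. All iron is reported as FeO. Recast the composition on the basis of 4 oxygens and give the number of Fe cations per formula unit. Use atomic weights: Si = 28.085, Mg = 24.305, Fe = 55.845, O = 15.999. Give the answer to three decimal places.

1.387 Fe apfu

13.46 wt% MgO ÷ 40.304 g/mol = 0.33396 mol, giving 0.33396 Mg and 0.33396 O.
54.11 wt% FeO ÷ 71.844 g/mol = 0.75316 mol, giving 0.75316 Fe and 0.75316 O.
32.59 wt% SiO2 ÷ 60.083 g/mol = 0.54242 mol, giving 0.54242 Si and 1.08484 O.
Oxygen sums to 2.17196; scaling by 4/2.17196 = 1.84165 puts the formula on 4 O.
Fe: 0.75316 × 1.84165 = 1.387 atoms per formula unit.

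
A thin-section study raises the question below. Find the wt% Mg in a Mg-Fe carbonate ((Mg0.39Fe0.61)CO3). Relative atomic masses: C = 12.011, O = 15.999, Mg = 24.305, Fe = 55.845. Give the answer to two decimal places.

9.15 wt%

Molar mass of (Mg0.39Fe0.61)CO3: 0.39×24.305 + 0.61×55.845 + 1×12.011 + 3×15.999 = 103.552 g/mol.
Mass of Mg per formula unit: 0.39 × 24.305 = 9.479 g.
Weight fraction Mg = 9.479 / 103.552 = 0.0915.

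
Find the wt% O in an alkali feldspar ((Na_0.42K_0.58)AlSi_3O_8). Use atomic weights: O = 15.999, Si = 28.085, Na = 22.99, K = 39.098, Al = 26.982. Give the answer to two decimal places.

Formula mass = 0.42·22.99 + 0.58·39.098 + 1·26.982 + 3·28.085 + 8·15.999 = 271.562 g/mol, of which 127.992 g is O.
So O makes up 127.992/271.562 = 0.4713 of the mass, i.e. 47.13%.

47.13 mass %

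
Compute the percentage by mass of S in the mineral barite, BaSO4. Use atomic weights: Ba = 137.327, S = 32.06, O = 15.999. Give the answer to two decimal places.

13.74 wt%

Molar mass of BaSO4: 1·137.327 + 1·32.06 + 4·15.999 = 233.383 g/mol.
Mass of S per formula unit: 1 × 32.06 = 32.060 g.
Weight fraction S = 32.060 / 233.383 = 0.1374.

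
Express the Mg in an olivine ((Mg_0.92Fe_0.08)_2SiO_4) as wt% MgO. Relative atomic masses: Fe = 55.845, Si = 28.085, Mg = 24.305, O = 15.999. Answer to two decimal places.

Formula mass = 145.737 g/mol.
1.84 Mg → 1.8400 mol MgO per formula unit; M(MgO) = 40.304, so MgO mass = 74.159 g.
74.159/145.737 × 100 = 50.89 wt%.

50.89 wt%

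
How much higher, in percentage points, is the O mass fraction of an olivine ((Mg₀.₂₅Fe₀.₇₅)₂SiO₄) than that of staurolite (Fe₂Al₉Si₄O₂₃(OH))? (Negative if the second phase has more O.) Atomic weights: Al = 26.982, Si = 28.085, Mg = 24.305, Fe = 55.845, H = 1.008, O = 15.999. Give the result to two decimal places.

O in (Mg₀.₂₅Fe₀.₇₅)₂SiO₄: molar mass 188.001 g/mol; 4×15.999 = 63.996 g → 34.04 wt%.
O in Fe₂Al₉Si₄O₂₃(OH): molar mass 851.852 g/mol; 24×15.999 = 383.976 g → 45.08 wt%.
Difference = 34.04 − 45.08 = -11.04 percentage points.

-11.04 percentage points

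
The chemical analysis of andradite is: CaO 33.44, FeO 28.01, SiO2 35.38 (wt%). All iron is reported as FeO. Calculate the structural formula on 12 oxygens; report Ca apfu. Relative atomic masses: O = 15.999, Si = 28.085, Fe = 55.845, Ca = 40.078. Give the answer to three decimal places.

3.307 Ca apfu

CaO (M=56.077): mol = 0.59632; Ca = 0.59632, O = 0.59632.
FeO (M=71.844): mol = 0.38987; Fe = 0.38987, O = 0.38987.
SiO2 (M=60.083): mol = 0.58885; Si = 0.58885, O = 1.17770.
ΣO = 2.16389; factor = 12/ΣO = 5.54557.
Ca apfu = 0.59632 × 5.54557 = 3.307.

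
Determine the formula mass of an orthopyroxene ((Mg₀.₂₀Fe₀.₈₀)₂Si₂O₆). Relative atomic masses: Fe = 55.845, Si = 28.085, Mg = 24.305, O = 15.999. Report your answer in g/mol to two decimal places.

251.24 g/mol

The formula mass is the sum 0.40(24.305) + 1.60(55.845) + 2(28.085) + 6(15.999).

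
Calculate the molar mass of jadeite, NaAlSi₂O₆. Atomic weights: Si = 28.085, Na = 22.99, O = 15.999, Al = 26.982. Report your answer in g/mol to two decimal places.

M = 1(22.99) + 1(26.982) + 2(28.085) + 6(15.999)

202.14 g/mol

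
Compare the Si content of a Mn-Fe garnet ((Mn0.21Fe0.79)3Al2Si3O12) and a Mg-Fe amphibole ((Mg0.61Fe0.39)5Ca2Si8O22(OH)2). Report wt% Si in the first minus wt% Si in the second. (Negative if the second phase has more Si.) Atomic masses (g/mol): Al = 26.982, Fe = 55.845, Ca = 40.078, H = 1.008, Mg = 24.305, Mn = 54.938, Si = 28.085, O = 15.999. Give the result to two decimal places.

First mineral: 84.255 g Si in 497.171 g formula = 16.95 wt% Si.
Second mineral: 224.680 g Si in 873.856 g formula = 25.71 wt% Si.
16.95% − 25.71% gives a difference of -8.76 percentage points.

-8.76 percentage points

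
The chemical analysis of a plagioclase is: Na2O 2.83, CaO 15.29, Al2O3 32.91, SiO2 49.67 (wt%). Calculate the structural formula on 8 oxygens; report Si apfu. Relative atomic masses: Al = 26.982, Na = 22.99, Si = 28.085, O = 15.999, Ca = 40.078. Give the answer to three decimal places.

2.249 Si apfu

2.83 wt% Na2O ÷ 61.979 g/mol = 0.04566 mol, giving 0.09132 Na and 0.04566 O.
15.29 wt% CaO ÷ 56.077 g/mol = 0.27266 mol, giving 0.27266 Ca and 0.27266 O.
32.91 wt% Al2O3 ÷ 101.961 g/mol = 0.32277 mol, giving 0.64554 Al and 0.96831 O.
49.67 wt% SiO2 ÷ 60.083 g/mol = 0.82669 mol, giving 0.82669 Si and 1.65338 O.
Oxygen sums to 2.94001; scaling by 8/2.94001 = 2.72108 puts the formula on 8 O.
Si: 0.82669 × 2.72108 = 2.249 atoms per formula unit.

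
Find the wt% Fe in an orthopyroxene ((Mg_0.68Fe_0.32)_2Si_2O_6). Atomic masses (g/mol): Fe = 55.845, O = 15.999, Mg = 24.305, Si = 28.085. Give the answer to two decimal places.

16.18 wt%

Formula mass = 1.36*24.305 + 0.64*55.845 + 2*28.085 + 6*15.999 = 220.960 g/mol, of which 35.741 g is Fe.
So Fe makes up 35.741/220.960 = 0.1618 of the mass, i.e. 16.18%.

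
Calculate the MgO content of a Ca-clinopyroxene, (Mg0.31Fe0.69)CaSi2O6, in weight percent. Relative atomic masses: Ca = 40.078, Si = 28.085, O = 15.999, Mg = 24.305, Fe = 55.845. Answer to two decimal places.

5.24 wt%

Formula mass = 238.310 g/mol.
0.31 Mg → 0.3100 mol MgO per formula unit; M(MgO) = 40.304, so MgO mass = 12.494 g.
12.494/238.310 × 100 = 5.24 wt%.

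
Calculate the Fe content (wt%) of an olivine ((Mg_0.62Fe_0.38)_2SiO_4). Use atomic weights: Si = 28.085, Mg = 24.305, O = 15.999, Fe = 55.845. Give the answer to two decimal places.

Formula mass = 1.24·24.305 + 0.76·55.845 + 1·28.085 + 4·15.999 = 164.661 g/mol, of which 42.442 g is Fe.
So Fe makes up 42.442/164.661 = 0.2578 of the mass, i.e. 25.78%.

25.78 wt%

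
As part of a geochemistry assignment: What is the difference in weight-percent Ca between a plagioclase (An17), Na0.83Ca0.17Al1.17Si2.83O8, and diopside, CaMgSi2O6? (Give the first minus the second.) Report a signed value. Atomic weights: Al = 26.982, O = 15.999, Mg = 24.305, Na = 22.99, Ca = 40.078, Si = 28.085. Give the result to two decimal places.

-15.94 percentage points

Ca in Na0.83Ca0.17Al1.17Si2.83O8: molar mass 264.936 g/mol; 0.17×40.078 = 6.813 g → 2.57 wt%.
Ca in CaMgSi2O6: molar mass 216.547 g/mol; 1×40.078 = 40.078 g → 18.51 wt%.
Difference = 2.57 − 18.51 = -15.94 percentage points.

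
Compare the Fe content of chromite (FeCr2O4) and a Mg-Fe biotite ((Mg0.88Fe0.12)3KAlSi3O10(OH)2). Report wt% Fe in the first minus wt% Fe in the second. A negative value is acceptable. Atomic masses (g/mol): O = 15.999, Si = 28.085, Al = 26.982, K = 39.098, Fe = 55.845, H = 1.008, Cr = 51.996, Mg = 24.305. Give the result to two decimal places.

M(FeCr2O4) = 223.833 g/mol, so wt% Fe = 55.845/223.833 × 100 = 24.95%.
M((Mg0.88Fe0.12)3KAlSi3O10(OH)2) = 428.608 g/mol, so wt% Fe = 20.104/428.608 × 100 = 4.69%.
24.95 − 4.69 = 20.26 pp.

20.26 percentage points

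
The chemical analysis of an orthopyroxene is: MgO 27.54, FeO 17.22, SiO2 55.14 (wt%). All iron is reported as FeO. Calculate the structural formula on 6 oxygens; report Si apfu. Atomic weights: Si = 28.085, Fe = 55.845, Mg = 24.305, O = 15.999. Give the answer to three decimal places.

MgO (M=40.304): mol = 0.68331; Mg = 0.68331, O = 0.68331.
FeO (M=71.844): mol = 0.23969; Fe = 0.23969, O = 0.23969.
SiO2 (M=60.083): mol = 0.91773; Si = 0.91773, O = 1.83546.
ΣO = 2.75846; factor = 6/ΣO = 2.17513.
Si apfu = 0.91773 × 2.17513 = 1.996.

1.996 Si apfu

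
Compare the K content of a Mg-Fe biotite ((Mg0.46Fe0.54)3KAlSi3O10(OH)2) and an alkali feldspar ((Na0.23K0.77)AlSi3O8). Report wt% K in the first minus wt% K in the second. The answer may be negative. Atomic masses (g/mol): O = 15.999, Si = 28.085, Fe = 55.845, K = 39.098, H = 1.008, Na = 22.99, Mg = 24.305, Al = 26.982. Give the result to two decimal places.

K in (Mg0.46Fe0.54)3KAlSi3O10(OH)2: molar mass 468.349 g/mol; 1×39.098 = 39.098 g → 8.35 wt%.
K in (Na0.23K0.77)AlSi3O8: molar mass 274.622 g/mol; 0.77×39.098 = 30.105 g → 10.96 wt%.
Difference = 8.35 − 10.96 = -2.61 percentage points.

-2.61 percentage points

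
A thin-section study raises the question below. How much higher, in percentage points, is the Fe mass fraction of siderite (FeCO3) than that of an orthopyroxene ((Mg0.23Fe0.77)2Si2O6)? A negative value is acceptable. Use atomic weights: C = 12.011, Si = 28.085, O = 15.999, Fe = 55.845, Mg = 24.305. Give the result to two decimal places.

13.71 percentage points

Fe in FeCO3: molar mass 115.853 g/mol; 1×55.845 = 55.845 g → 48.20 wt%.
Fe in (Mg0.23Fe0.77)2Si2O6: molar mass 249.346 g/mol; 1.54×55.845 = 86.001 g → 34.49 wt%.
Difference = 48.20 − 34.49 = 13.71 percentage points.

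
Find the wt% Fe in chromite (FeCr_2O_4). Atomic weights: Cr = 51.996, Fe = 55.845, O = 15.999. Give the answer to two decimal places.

24.95 mass %

M(FeCr_2O_4) = 223.833 g/mol.
Fe contributes 1 × 55.845 = 55.845 g per mole.
55.845/223.833 = 0.2495 → 24.95%.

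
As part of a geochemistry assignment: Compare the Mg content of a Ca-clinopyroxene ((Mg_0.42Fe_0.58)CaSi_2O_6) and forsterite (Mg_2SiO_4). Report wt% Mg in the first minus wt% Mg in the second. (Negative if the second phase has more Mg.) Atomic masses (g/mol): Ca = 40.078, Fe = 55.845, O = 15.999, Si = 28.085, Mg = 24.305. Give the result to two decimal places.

-30.20 percentage points

Mg in (Mg_0.42Fe_0.58)CaSi_2O_6: molar mass 234.840 g/mol; 0.42×24.305 = 10.208 g → 4.35 wt%.
Mg in Mg_2SiO_4: molar mass 140.691 g/mol; 2×24.305 = 48.610 g → 34.55 wt%.
Difference = 4.35 − 34.55 = -30.20 percentage points.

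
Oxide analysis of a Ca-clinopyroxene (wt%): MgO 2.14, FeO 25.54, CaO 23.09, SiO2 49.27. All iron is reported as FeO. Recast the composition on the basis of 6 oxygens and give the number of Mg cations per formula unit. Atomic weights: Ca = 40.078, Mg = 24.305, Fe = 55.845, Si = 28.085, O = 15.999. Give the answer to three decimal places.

MgO (M=40.304): mol = 0.05310; Mg = 0.05310, O = 0.05310.
FeO (M=71.844): mol = 0.35549; Fe = 0.35549, O = 0.35549.
CaO (M=56.077): mol = 0.41176; Ca = 0.41176, O = 0.41176.
SiO2 (M=60.083): mol = 0.82003; Si = 0.82003, O = 1.64006.
ΣO = 2.46041; factor = 6/ΣO = 2.43862.
Mg apfu = 0.05310 × 2.43862 = 0.129.

0.129 Mg apfu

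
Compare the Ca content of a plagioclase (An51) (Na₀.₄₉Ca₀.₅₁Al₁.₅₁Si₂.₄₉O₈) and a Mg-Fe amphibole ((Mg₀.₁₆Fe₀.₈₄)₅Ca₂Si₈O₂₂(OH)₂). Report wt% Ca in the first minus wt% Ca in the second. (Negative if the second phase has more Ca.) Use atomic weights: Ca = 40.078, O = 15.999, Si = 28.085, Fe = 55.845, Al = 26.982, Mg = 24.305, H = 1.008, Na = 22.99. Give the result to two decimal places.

First mineral: 20.440 g Ca in 270.371 g formula = 7.56 wt% Ca.
Second mineral: 80.156 g Ca in 944.821 g formula = 8.48 wt% Ca.
7.56% − 8.48% gives a difference of -0.92 percentage points.

-0.92 percentage points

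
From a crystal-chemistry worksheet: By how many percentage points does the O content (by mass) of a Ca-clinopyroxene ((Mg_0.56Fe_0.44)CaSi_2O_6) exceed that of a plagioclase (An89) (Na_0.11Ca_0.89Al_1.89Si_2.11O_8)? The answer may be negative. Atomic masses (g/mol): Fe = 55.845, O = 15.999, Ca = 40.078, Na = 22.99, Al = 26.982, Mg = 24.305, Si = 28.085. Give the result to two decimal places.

O in (Mg_0.56Fe_0.44)CaSi_2O_6: molar mass 230.425 g/mol; 6×15.999 = 95.994 g → 41.66 wt%.
O in Na_0.11Ca_0.89Al_1.89Si_2.11O_8: molar mass 276.446 g/mol; 8×15.999 = 127.992 g → 46.30 wt%.
Difference = 41.66 − 46.30 = -4.64 percentage points.

-4.64 percentage points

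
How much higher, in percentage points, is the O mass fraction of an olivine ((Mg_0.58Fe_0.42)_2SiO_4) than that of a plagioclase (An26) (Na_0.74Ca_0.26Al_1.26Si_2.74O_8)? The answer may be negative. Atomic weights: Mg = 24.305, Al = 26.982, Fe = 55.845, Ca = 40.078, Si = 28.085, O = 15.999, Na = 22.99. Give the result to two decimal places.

-9.77 percentage points

M((Mg_0.58Fe_0.42)_2SiO_4) = 167.185 g/mol, so wt% O = 63.996/167.185 × 100 = 38.28%.
M(Na_0.74Ca_0.26Al_1.26Si_2.74O_8) = 266.375 g/mol, so wt% O = 127.992/266.375 × 100 = 48.05%.
38.28 − 48.05 = -9.77 pp.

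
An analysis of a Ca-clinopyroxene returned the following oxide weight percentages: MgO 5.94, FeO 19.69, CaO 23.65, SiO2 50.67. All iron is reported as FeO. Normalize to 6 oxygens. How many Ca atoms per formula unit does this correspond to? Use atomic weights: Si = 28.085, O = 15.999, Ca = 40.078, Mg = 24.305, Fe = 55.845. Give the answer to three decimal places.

1.000 Ca apfu

MgO: 5.94/40.304 = 0.14738 mol → 0.14738 mol Mg, 0.14738 mol O.
FeO: 19.69/71.844 = 0.27407 mol → 0.27407 mol Fe, 0.27407 mol O.
CaO: 23.65/56.077 = 0.42174 mol → 0.42174 mol Ca, 0.42174 mol O.
SiO2: 50.67/60.083 = 0.84333 mol → 0.84333 mol Si, 1.68666 mol O.
Total oxygen = 2.52985 mol. Normalization factor = 6/2.52985 = 2.37168.
Ca per 6 O = 0.42174 × 2.37168 = 1.000.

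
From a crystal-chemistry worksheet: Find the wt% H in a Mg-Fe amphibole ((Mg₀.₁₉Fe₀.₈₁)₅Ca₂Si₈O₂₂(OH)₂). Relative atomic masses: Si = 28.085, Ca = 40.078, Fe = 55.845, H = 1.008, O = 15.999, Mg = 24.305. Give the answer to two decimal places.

0.21 wt%

Molar mass of (Mg₀.₁₉Fe₀.₈₁)₅Ca₂Si₈O₂₂(OH)₂: 0.95×24.305 + 4.05×55.845 + 2×40.078 + 8×28.085 + 24×15.999 + 2×1.008 = 940.090 g/mol.
Mass of H per formula unit: 2 × 1.008 = 2.016 g.
Weight fraction H = 2.016 / 940.090 = 0.0021.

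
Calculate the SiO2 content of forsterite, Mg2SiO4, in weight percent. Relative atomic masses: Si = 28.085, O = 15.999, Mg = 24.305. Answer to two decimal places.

42.71 wt%

Formula mass = 140.691 g/mol.
1 Si → 1.0000 mol SiO2 per formula unit; M(SiO2) = 60.083, so SiO2 mass = 60.083 g.
60.083/140.691 × 100 = 42.71 wt%.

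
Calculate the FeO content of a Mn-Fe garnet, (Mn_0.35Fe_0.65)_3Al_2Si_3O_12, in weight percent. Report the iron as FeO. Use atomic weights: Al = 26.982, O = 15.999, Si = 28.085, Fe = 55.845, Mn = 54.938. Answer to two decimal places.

28.20 wt%

Formula mass = 496.790 g/mol.
1.95 Fe → 1.9500 mol FeO per formula unit; M(FeO) = 71.844, so FeO mass = 140.096 g.
140.096/496.790 × 100 = 28.20 wt%.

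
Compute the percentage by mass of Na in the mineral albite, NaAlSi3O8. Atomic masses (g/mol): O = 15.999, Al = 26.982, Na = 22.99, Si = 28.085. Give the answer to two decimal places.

Molar mass of NaAlSi3O8: 1×22.99 + 1×26.982 + 3×28.085 + 8×15.999 = 262.219 g/mol.
Mass of Na per formula unit: 1 × 22.99 = 22.990 g.
Weight fraction Na = 22.990 / 262.219 = 0.0877.

8.77 wt%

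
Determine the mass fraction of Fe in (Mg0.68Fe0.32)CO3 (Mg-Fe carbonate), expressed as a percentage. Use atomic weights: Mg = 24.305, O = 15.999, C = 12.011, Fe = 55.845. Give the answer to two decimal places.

18.93 wt%

M((Mg0.68Fe0.32)CO3) = 94.406 g/mol.
Fe contributes 0.32 × 55.845 = 17.870 g per mole.
17.870/94.406 = 0.1893 → 18.93%.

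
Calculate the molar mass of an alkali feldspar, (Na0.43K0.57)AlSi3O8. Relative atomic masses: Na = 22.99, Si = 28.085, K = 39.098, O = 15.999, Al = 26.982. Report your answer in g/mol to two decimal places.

The formula mass is the sum 0.43×22.99 + 0.57×39.098 + 1×26.982 + 3×28.085 + 8×15.999.

271.40 g/mol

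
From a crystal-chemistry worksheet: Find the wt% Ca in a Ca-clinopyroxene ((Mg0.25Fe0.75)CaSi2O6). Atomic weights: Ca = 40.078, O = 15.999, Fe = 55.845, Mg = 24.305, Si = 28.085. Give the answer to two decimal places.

Formula mass = 0.25×24.305 + 0.75×55.845 + 1×40.078 + 2×28.085 + 6×15.999 = 240.202 g/mol, of which 40.078 g is Ca.
So Ca makes up 40.078/240.202 = 0.1669 of the mass, i.e. 16.69%.

16.69 mass %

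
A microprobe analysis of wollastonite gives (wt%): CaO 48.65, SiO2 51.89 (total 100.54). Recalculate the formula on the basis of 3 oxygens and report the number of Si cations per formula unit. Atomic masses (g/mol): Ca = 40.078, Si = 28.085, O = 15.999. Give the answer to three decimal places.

0.998 Si apfu

CaO (M=56.077): mol = 0.86756; Ca = 0.86756, O = 0.86756.
SiO2 (M=60.083): mol = 0.86364; Si = 0.86364, O = 1.72728.
ΣO = 2.59484; factor = 3/ΣO = 1.15614.
Si apfu = 0.86364 × 1.15614 = 0.998.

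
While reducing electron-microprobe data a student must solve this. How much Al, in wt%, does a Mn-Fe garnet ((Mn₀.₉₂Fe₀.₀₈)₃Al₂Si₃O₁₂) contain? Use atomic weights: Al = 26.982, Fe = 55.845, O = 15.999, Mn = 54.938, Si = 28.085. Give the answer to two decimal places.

10.90 wt%

Molar mass of (Mn₀.₉₂Fe₀.₀₈)₃Al₂Si₃O₁₂: 2.76×54.938 + 0.24×55.845 + 2×26.982 + 3×28.085 + 12×15.999 = 495.239 g/mol.
Mass of Al per formula unit: 2 × 26.982 = 53.964 g.
Weight fraction Al = 53.964 / 495.239 = 0.1090.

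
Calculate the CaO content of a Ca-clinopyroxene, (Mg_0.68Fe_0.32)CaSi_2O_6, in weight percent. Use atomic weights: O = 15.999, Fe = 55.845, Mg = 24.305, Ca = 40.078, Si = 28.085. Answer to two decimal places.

24.74 wt%

M((Mg_0.68Fe_0.32)CaSi_2O_6) = 226.640 g/mol; M(CaO) = 56.077 g/mol.
Moles CaO per formula unit = 1 Ca ÷ 1 = 1.0000.
CaO fraction = (1.0000 × 56.077) / 226.640 = 56.077/226.640 = 0.2474.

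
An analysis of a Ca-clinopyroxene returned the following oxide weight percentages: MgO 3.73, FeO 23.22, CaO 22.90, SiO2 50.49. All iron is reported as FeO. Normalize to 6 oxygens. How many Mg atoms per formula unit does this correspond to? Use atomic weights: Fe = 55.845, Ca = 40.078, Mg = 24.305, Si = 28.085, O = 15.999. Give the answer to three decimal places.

0.222 Mg apfu

MgO (M=40.304): mol = 0.09255; Mg = 0.09255, O = 0.09255.
FeO (M=71.844): mol = 0.32320; Fe = 0.32320, O = 0.32320.
CaO (M=56.077): mol = 0.40837; Ca = 0.40837, O = 0.40837.
SiO2 (M=60.083): mol = 0.84034; Si = 0.84034, O = 1.68068.
ΣO = 2.50480; factor = 6/ΣO = 2.39540.
Mg apfu = 0.09255 × 2.39540 = 0.222.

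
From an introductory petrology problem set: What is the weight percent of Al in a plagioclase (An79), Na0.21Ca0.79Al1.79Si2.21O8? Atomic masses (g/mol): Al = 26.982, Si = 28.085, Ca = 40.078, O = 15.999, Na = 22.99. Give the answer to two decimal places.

17.57 wt%

M(Na0.21Ca0.79Al1.79Si2.21O8) = 274.847 g/mol.
Al contributes 1.79 × 26.982 = 48.298 g per mole.
48.298/274.847 = 0.1757 → 17.57%.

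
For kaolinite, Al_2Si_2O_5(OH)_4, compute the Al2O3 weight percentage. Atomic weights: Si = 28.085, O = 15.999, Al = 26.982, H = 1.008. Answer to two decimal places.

Formula mass = 258.157 g/mol.
2 Al → 1.0000 mol Al2O3 per formula unit; M(Al2O3) = 101.961, so Al2O3 mass = 101.961 g.
101.961/258.157 × 100 = 39.50 wt%.

39.50 wt%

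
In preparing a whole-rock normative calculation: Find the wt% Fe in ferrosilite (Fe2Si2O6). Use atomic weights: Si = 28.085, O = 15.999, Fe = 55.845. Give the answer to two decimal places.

Formula mass = 2*55.845 + 2*28.085 + 6*15.999 = 263.854 g/mol, of which 111.690 g is Fe.
So Fe makes up 111.690/263.854 = 0.4233 of the mass, i.e. 42.33%.

42.33 wt%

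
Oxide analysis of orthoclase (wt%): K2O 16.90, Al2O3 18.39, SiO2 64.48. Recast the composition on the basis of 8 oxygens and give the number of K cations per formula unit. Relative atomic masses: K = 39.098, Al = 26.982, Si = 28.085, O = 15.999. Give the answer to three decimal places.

1.001 K apfu

16.90 wt% K2O ÷ 94.195 g/mol = 0.17942 mol, giving 0.35884 K and 0.17942 O.
18.39 wt% Al2O3 ÷ 101.961 g/mol = 0.18036 mol, giving 0.36072 Al and 0.54108 O.
64.48 wt% SiO2 ÷ 60.083 g/mol = 1.07318 mol, giving 1.07318 Si and 2.14636 O.
Oxygen sums to 2.86686; scaling by 8/2.86686 = 2.79051 puts the formula on 8 O.
K: 0.35884 × 2.79051 = 1.001 atoms per formula unit.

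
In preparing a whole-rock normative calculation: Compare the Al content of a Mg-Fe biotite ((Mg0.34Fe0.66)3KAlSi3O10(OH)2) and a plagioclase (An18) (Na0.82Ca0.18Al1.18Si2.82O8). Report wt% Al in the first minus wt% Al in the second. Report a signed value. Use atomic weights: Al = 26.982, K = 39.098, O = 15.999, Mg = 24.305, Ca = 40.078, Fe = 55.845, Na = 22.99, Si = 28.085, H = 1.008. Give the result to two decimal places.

Al in (Mg0.34Fe0.66)3KAlSi3O10(OH)2: molar mass 479.703 g/mol; 1×26.982 = 26.982 g → 5.62 wt%.
Al in Na0.82Ca0.18Al1.18Si2.82O8: molar mass 265.096 g/mol; 1.18×26.982 = 31.839 g → 12.01 wt%.
Difference = 5.62 − 12.01 = -6.39 percentage points.

-6.39 percentage points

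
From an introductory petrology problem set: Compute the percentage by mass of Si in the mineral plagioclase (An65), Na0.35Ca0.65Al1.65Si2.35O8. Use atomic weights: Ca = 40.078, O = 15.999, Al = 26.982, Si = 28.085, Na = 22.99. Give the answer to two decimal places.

Formula mass = 0.35×22.99 + 0.65×40.078 + 1.65×26.982 + 2.35×28.085 + 8×15.999 = 272.609 g/mol, of which 66.000 g is Si.
So Si makes up 66.000/272.609 = 0.2421 of the mass, i.e. 24.21%.

24.21 weight percent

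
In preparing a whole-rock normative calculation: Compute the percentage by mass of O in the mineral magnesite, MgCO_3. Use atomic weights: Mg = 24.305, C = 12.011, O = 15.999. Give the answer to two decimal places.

56.93 weight percent

Molar mass of MgCO_3: 1·24.305 + 1·12.011 + 3·15.999 = 84.313 g/mol.
Mass of O per formula unit: 3 × 15.999 = 47.997 g.
Weight fraction O = 47.997 / 84.313 = 0.5693.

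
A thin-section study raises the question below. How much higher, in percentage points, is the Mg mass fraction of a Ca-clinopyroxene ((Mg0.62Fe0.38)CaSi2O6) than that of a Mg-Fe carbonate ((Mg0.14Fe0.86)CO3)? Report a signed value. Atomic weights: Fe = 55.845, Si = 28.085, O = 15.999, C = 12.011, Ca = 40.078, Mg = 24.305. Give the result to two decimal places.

Mg in (Mg0.62Fe0.38)CaSi2O6: molar mass 228.532 g/mol; 0.62×24.305 = 15.069 g → 6.59 wt%.
Mg in (Mg0.14Fe0.86)CO3: molar mass 111.437 g/mol; 0.14×24.305 = 3.403 g → 3.05 wt%.
Difference = 6.59 − 3.05 = 3.54 percentage points.

3.54 percentage points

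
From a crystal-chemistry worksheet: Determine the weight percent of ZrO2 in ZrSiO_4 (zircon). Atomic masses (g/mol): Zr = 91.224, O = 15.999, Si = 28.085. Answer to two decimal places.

Molar mass of ZrSiO_4 = 1×91.224 + 1×28.085 + 4×15.999 = 183.305 g/mol.
Each formula unit contains 1 Zr, equivalent to 1/1 = 1.0000 mol ZrO2.
M(ZrO2) = 1×91.224 + 2×15.999 = 123.222 g/mol.
Mass of ZrO2 per formula unit = 1.0000 × 123.222 = 123.222 g.
ZrO2 wt% = 123.222 / 183.305 × 100 = 67.22%.

67.22 wt%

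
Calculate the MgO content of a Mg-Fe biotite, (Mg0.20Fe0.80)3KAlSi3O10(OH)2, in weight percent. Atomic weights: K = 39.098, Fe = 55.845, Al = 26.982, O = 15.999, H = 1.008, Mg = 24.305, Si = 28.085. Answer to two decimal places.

4.91 wt%

M((Mg0.20Fe0.80)3KAlSi3O10(OH)2) = 492.950 g/mol; M(MgO) = 40.304 g/mol.
Moles MgO per formula unit = 0.60 Mg ÷ 1 = 0.6000.
MgO fraction = (0.6000 × 40.304) / 492.950 = 24.182/492.950 = 0.0491.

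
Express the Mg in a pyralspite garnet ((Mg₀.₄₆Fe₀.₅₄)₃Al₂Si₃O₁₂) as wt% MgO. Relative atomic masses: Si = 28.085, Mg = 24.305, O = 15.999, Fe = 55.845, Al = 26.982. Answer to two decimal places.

Formula mass = 454.217 g/mol.
1.38 Mg → 1.3800 mol MgO per formula unit; M(MgO) = 40.304, so MgO mass = 55.620 g.
55.620/454.217 × 100 = 12.25 wt%.

12.25 wt%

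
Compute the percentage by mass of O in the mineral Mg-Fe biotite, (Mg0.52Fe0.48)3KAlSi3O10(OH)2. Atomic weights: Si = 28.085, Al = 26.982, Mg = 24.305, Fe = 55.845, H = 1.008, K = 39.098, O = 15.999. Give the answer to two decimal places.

41.50 wt%

M((Mg0.52Fe0.48)3KAlSi3O10(OH)2) = 462.672 g/mol.
O contributes 12 × 15.999 = 191.988 g per mole.
191.988/462.672 = 0.4150 → 41.50%.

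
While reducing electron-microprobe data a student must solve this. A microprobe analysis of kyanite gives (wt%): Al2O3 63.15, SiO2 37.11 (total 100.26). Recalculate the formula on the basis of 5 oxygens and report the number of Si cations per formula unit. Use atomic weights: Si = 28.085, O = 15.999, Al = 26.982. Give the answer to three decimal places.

Al2O3: 63.15/101.961 = 0.61935 mol → 1.23870 mol Al, 1.85805 mol O.
SiO2: 37.11/60.083 = 0.61765 mol → 0.61765 mol Si, 1.23530 mol O.
Total oxygen = 3.09335 mol. Normalization factor = 5/3.09335 = 1.61637.
Si per 5 O = 0.61765 × 1.61637 = 0.998.

0.998 Si apfu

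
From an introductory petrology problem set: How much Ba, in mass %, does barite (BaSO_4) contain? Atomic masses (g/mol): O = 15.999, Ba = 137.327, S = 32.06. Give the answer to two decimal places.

58.84 mass %

Formula mass = 1*137.327 + 1*32.06 + 4*15.999 = 233.383 g/mol, of which 137.327 g is Ba.
So Ba makes up 137.327/233.383 = 0.5884 of the mass, i.e. 58.84%.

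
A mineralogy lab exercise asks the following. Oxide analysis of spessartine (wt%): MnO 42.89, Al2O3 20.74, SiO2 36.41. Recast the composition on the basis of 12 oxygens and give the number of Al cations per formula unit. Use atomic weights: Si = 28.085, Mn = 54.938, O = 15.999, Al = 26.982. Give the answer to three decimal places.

MnO: 42.89/70.937 = 0.60462 mol → 0.60462 mol Mn, 0.60462 mol O.
Al2O3: 20.74/101.961 = 0.20341 mol → 0.40682 mol Al, 0.61023 mol O.
SiO2: 36.41/60.083 = 0.60600 mol → 0.60600 mol Si, 1.21200 mol O.
Total oxygen = 2.42685 mol. Normalization factor = 12/2.42685 = 4.94468.
Al per 12 O = 0.40682 × 4.94468 = 2.012.

2.012 Al apfu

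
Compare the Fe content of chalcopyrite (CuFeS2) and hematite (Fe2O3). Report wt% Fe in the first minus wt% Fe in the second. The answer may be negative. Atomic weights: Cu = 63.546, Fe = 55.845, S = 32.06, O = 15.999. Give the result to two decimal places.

-39.51 percentage points

M(CuFeS2) = 183.511 g/mol, so wt% Fe = 55.845/183.511 × 100 = 30.43%.
M(Fe2O3) = 159.687 g/mol, so wt% Fe = 111.690/159.687 × 100 = 69.94%.
30.43 − 69.94 = -39.51 pp.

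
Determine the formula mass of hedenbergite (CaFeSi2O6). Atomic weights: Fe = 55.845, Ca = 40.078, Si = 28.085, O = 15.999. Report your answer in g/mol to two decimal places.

248.09 g/mol

The formula mass is the sum 1(40.078) + 1(55.845) + 2(28.085) + 6(15.999).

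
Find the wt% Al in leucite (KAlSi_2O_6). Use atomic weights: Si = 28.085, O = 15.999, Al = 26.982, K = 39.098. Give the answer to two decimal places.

M(KAlSi_2O_6) = 218.244 g/mol.
Al contributes 1 × 26.982 = 26.982 g per mole.
26.982/218.244 = 0.1236 → 12.36%.

12.36 mass %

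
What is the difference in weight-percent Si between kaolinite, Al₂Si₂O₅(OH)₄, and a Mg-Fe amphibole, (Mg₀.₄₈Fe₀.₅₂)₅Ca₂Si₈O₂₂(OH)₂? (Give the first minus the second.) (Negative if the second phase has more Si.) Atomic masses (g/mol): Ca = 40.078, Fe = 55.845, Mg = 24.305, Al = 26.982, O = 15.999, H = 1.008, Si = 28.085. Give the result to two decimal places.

-3.36 percentage points

Si in Al₂Si₂O₅(OH)₄: molar mass 258.157 g/mol; 2×28.085 = 56.170 g → 21.76 wt%.
Si in (Mg₀.₄₈Fe₀.₅₂)₅Ca₂Si₈O₂₂(OH)₂: molar mass 894.357 g/mol; 8×28.085 = 224.680 g → 25.12 wt%.
Difference = 21.76 − 25.12 = -3.36 percentage points.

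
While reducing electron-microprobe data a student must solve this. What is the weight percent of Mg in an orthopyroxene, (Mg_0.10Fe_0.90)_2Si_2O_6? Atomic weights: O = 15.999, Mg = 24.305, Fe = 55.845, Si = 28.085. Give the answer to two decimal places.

Formula mass = 0.20*24.305 + 1.80*55.845 + 2*28.085 + 6*15.999 = 257.546 g/mol, of which 4.861 g is Mg.
So Mg makes up 4.861/257.546 = 0.0189 of the mass, i.e. 1.89%.

1.89 wt%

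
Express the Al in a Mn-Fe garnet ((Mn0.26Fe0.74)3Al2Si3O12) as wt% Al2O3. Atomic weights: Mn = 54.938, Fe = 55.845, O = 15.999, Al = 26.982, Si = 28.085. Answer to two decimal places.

20.51 wt%

Formula mass = 497.035 g/mol.
2 Al → 1.0000 mol Al2O3 per formula unit; M(Al2O3) = 101.961, so Al2O3 mass = 101.961 g.
101.961/497.035 × 100 = 20.51 wt%.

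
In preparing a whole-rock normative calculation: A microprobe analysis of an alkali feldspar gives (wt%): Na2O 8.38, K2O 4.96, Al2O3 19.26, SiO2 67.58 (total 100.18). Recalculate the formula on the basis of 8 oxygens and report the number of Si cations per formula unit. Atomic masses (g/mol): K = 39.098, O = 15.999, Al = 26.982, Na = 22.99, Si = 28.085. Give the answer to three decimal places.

2.995 Si apfu

Na2O (M=61.979): mol = 0.13521; Na = 0.27042, O = 0.13521.
K2O (M=94.195): mol = 0.05266; K = 0.10532, O = 0.05266.
Al2O3 (M=101.961): mol = 0.18890; Al = 0.37780, O = 0.56670.
SiO2 (M=60.083): mol = 1.12478; Si = 1.12478, O = 2.24956.
ΣO = 3.00413; factor = 8/ΣO = 2.66300.
Si apfu = 1.12478 × 2.66300 = 2.995.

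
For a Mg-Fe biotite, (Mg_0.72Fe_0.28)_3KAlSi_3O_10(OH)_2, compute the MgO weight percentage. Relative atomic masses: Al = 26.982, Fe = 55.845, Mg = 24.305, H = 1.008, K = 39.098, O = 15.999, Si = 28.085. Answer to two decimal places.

Formula mass = 443.748 g/mol.
2.16 Mg → 2.1600 mol MgO per formula unit; M(MgO) = 40.304, so MgO mass = 87.057 g.
87.057/443.748 × 100 = 19.62 wt%.

19.62 wt%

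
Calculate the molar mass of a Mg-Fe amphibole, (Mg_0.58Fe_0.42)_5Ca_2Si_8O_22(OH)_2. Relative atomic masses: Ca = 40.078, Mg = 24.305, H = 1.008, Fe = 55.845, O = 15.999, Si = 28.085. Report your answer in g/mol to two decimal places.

The formula mass is the sum 2.90·24.305 + 2.10·55.845 + 2·40.078 + 8·28.085 + 24·15.999 + 2·1.008.

878.59 g/mol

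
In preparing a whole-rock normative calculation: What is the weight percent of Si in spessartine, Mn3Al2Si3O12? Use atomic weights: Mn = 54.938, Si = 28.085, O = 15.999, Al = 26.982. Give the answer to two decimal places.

17.02 mass %

Formula mass = 3*54.938 + 2*26.982 + 3*28.085 + 12*15.999 = 495.021 g/mol, of which 84.255 g is Si.
So Si makes up 84.255/495.021 = 0.1702 of the mass, i.e. 17.02%.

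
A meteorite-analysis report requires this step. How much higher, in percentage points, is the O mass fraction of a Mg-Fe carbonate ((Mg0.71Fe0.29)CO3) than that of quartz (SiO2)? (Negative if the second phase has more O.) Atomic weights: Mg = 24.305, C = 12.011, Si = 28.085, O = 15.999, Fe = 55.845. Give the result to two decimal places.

O in (Mg0.71Fe0.29)CO3: molar mass 93.460 g/mol; 3×15.999 = 47.997 g → 51.36 wt%.
O in SiO2: molar mass 60.083 g/mol; 2×15.999 = 31.998 g → 53.26 wt%.
Difference = 51.36 − 53.26 = -1.90 percentage points.

-1.90 percentage points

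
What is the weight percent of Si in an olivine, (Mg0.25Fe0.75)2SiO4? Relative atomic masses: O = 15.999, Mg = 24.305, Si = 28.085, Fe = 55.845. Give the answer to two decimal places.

M((Mg0.25Fe0.75)2SiO4) = 188.001 g/mol.
Si contributes 1 × 28.085 = 28.085 g per mole.
28.085/188.001 = 0.1494 → 14.94%.

14.94 wt%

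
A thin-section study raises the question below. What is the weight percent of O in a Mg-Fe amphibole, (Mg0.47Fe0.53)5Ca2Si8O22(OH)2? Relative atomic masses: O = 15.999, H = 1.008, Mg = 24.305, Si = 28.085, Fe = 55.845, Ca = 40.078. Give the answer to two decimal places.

42.86 weight percent

Molar mass of (Mg0.47Fe0.53)5Ca2Si8O22(OH)2: 2.35*24.305 + 2.65*55.845 + 2*40.078 + 8*28.085 + 24*15.999 + 2*1.008 = 895.934 g/mol.
Mass of O per formula unit: 24 × 15.999 = 383.976 g.
Weight fraction O = 383.976 / 895.934 = 0.4286.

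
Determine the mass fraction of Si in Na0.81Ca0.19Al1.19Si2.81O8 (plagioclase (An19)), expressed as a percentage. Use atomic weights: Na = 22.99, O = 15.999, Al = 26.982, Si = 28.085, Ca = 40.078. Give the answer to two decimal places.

Molar mass of Na0.81Ca0.19Al1.19Si2.81O8: 0.81·22.99 + 0.19·40.078 + 1.19·26.982 + 2.81·28.085 + 8·15.999 = 265.256 g/mol.
Mass of Si per formula unit: 2.81 × 28.085 = 78.919 g.
Weight fraction Si = 78.919 / 265.256 = 0.2975.

29.75 mass %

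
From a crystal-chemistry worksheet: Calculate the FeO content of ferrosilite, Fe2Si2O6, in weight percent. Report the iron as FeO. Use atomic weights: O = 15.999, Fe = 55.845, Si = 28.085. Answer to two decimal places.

54.46 wt%

Formula mass = 263.854 g/mol.
2 Fe → 2.0000 mol FeO per formula unit; M(FeO) = 71.844, so FeO mass = 143.688 g.
143.688/263.854 × 100 = 54.46 wt%.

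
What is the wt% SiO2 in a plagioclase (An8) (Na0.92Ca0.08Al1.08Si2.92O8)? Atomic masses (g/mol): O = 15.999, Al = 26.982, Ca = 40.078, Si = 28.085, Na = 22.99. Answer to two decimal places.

66.58 wt%

M(Na0.92Ca0.08Al1.08Si2.92O8) = 263.498 g/mol; M(SiO2) = 60.083 g/mol.
Moles SiO2 per formula unit = 2.92 Si ÷ 1 = 2.9200.
SiO2 fraction = (2.9200 × 60.083) / 263.498 = 175.442/263.498 = 0.6658.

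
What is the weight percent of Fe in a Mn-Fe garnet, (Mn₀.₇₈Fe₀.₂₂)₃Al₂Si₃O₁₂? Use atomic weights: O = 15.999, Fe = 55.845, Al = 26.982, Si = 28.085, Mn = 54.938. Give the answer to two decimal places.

7.44 weight percent

M((Mn₀.₇₈Fe₀.₂₂)₃Al₂Si₃O₁₂) = 495.620 g/mol.
Fe contributes 0.66 × 55.845 = 36.858 g per mole.
36.858/495.620 = 0.0744 → 7.44%.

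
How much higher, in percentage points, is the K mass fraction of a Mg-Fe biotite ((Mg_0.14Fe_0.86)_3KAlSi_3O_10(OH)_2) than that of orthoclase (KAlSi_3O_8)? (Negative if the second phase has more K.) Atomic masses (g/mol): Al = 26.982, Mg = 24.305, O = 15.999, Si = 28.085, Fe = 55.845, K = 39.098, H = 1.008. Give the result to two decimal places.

-6.21 percentage points

M((Mg_0.14Fe_0.86)_3KAlSi_3O_10(OH)_2) = 498.627 g/mol, so wt% K = 39.098/498.627 × 100 = 7.84%.
M(KAlSi_3O_8) = 278.327 g/mol, so wt% K = 39.098/278.327 × 100 = 14.05%.
7.84 − 14.05 = -6.21 pp.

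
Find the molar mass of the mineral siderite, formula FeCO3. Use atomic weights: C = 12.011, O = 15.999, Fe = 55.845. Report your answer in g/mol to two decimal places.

115.85 g/mol

The formula mass is the sum 1(55.845) + 1(12.011) + 3(15.999).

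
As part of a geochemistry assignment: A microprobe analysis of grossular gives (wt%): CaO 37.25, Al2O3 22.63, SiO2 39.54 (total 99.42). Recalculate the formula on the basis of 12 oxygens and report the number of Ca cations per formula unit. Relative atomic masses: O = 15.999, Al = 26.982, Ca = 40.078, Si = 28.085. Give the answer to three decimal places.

CaO (M=56.077): mol = 0.66427; Ca = 0.66427, O = 0.66427.
Al2O3 (M=101.961): mol = 0.22195; Al = 0.44390, O = 0.66585.
SiO2 (M=60.083): mol = 0.65809; Si = 0.65809, O = 1.31618.
ΣO = 2.64630; factor = 12/ΣO = 4.53463.
Ca apfu = 0.66427 × 4.53463 = 3.012.

3.012 Ca apfu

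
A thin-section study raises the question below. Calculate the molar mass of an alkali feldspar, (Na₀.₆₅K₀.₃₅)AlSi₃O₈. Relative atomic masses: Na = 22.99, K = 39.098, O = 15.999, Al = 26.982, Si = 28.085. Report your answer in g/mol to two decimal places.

267.86 g/mol

The formula mass is the sum 0.65*22.99 + 0.35*39.098 + 1*26.982 + 3*28.085 + 8*15.999.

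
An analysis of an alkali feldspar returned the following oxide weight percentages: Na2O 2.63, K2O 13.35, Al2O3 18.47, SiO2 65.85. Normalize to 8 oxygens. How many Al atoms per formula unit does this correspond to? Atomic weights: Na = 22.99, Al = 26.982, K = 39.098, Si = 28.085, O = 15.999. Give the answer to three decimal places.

Na2O (M=61.979): mol = 0.04243; Na = 0.08486, O = 0.04243.
K2O (M=94.195): mol = 0.14173; K = 0.28346, O = 0.14173.
Al2O3 (M=101.961): mol = 0.18115; Al = 0.36230, O = 0.54345.
SiO2 (M=60.083): mol = 1.09598; Si = 1.09598, O = 2.19196.
ΣO = 2.91957; factor = 8/ΣO = 2.74013.
Al apfu = 0.36230 × 2.74013 = 0.993.

0.993 Al apfu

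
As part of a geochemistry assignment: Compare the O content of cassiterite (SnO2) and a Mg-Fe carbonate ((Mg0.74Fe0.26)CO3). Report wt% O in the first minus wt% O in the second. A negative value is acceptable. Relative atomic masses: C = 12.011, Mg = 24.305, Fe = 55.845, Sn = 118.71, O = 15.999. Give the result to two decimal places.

O in SnO2: molar mass 150.708 g/mol; 2×15.999 = 31.998 g → 21.23 wt%.
O in (Mg0.74Fe0.26)CO3: molar mass 92.513 g/mol; 3×15.999 = 47.997 g → 51.88 wt%.
Difference = 21.23 − 51.88 = -30.65 percentage points.

-30.65 percentage points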